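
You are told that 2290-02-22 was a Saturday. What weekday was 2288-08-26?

Count forward from the earlier date (August 26, 2288) to the later (February 22, 2290):
August 2288: 31 − 26 = 5 days remain.
Then 17 full months totalling 518 days.
February 1–22, 2290: 22 days (2290 is not a leap year).
Total: 5 + 518 + 22 = 545 days.
545 mod 7 = 6, so 6 days before Saturday is Sunday.

Sunday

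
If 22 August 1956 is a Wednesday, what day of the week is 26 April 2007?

From August 22, 1956 to August 22, 2006: 50 years, of which 12 contain a Feb 29 — 38×365 + 12×366 = 18262 days.
(2000 is a leap year (divisible by 400).)
August 2006: 31 − 22 = 9 days remain.
Then September (30), October (31), November (30), December (31), January (31), February 2007 (28), March (31): 30 + 31 + 30 + 31 + 31 + 28 + 31 = 212 days.
April 1–26, 2007: 26 days.
Residual: 247 days.
Total: 18509 days.
18509 mod 7 = 1, so 1 day after Wednesday is Thursday.

Thursday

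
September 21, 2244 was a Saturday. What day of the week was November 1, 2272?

Friday

From September 21, 2244 to September 21, 2272: 28 years, of which 7 contain a Feb 29 — 21×365 + 7×366 = 10227 days.
September 2272: 30 − 21 = 9 days remain.
Then October (31): 31 days.
November 1, 2272: 1 day.
Residual: 41 days.
Total: 10268 days.
10268 mod 7 = 6, so 6 days after Saturday is Friday.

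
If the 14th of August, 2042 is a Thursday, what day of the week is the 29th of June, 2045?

Thursday

August 14, 2042 → August 14, 2043: 365 days.
August 14, 2043 → August 14, 2044: 366 days (2044 is a leap year).
August 2044: 31 − 14 = 17 days remain.
Then 9 full months totalling 273 days.
June 1–29, 2045: 29 days.
Residual: 319 days.
Total: 1050 days.
1050 is a multiple of 7, so the 29th of June, 2045 falls on the same weekday: Thursday.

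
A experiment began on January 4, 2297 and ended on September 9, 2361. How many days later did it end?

Day-of-year of January 4, 2297: 4.
Day-of-year of September 9, 2361: 252.
2297 has 365 days, so 365 − 4 = 361 days remain in 2297.
Full years 2298–2360: 48 common + 15 leap = 48×365 + 15×366 = 23010 days.
Total: 361 + 23010 + 252 = 23623 days.

23623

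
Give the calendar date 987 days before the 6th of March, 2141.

the 23rd of June, 2138

Count 987 days before March 6, 2141:
Day-of-year of June 23, 2138: 174.
Day-of-year of March 6, 2141: 65.
2138 has 365 days, so 365 − 174 = 191 days remain in 2138.
Full years: 2139: 365; 2140: 366. Sum = 731.
Total: 191 + 731 + 65 = 987 days.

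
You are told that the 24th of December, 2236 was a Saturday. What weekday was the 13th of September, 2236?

Count forward from the earlier date (September 13, 2236) to the later (December 24, 2236):
September 2236: 30 − 13 = 17 days remain.
Then October (31), November (30): 31 + 30 = 61 days.
December 1–24, 2236: 24 days.
Total: 17 + 61 + 24 = 102 days.
102 mod 7 = 4, so 4 days before Saturday is Tuesday.

Tuesday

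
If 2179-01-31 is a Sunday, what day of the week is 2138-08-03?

Count forward from the earlier date (August 3, 2138) to the later (January 31, 2179):
From August 3, 2138 to August 3, 2178: 40 years, of which 10 contain a Feb 29 — 30×365 + 10×366 = 14610 days.
August 2178: 31 − 3 = 28 days remain.
Then September (30), October (31), November (30), December (31): 30 + 31 + 30 + 31 = 122 days.
January 1–31, 2179: 31 days.
Residual: 181 days.
Total: 14791 days.
14791 is a multiple of 7, so 2138-08-03 falls on the same weekday: Sunday.

Sunday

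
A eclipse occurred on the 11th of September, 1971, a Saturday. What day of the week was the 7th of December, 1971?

Tuesday

September 1971: 30 − 11 = 19 days remain.
Then October (31), November (30): 31 + 30 = 61 days.
December 1–7, 1971: 7 days.
Total: 19 + 61 + 7 = 87 days.
87 mod 7 = 3, so 3 days after Saturday is Tuesday.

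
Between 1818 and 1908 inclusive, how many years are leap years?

22

Years divisible by 4: 1820, 1824, …, 1908 — 23 in all.
Of these, 1900 is divisible by 100 but not 400, so not leap.
Leap years: 23 − 1 = 22.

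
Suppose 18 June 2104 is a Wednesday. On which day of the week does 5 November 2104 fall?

Wednesday

June 2104: 30 − 18 = 12 days remain.
Then July (31), August (31), September (30), October (31): 31 + 31 + 30 + 31 = 123 days.
November 1–5, 2104: 5 days.
Total: 12 + 123 + 5 = 140 days.
140 is a multiple of 7, so 5 November 2104 falls on the same weekday: Wednesday.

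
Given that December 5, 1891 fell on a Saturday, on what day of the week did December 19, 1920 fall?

Sunday

Day-of-year of December 5, 1891: 339.
Day-of-year of December 19, 1920: 354.
1891 has 365 days, so 365 − 339 = 26 days remain in 1891.
Full years 1892–1919: 22 common + 6 leap = 22×365 + 6×366 = 10226 days.
Total: 26 + 10226 + 354 = 10606 days.
10606 mod 7 = 1, so 1 day after Saturday is Sunday.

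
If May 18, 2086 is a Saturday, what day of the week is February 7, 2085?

Count forward from the earlier date (February 7, 2085) to the later (May 18, 2086):
February 7, 2085 → February 7, 2086: 365 days.
February 2086: 28 − 7 = 21 days remain (2086 is not a leap year, so February has 28 days).
Then March (31), April (30): 31 + 30 = 61 days.
May 1–18, 2086: 18 days.
Residual: 100 days.
Total: 465 days.
465 mod 7 = 3, so 3 days before Saturday is Wednesday.

Wednesday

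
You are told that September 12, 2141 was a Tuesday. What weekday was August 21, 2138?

Count forward from the earlier date (August 21, 2138) to the later (September 12, 2141):
Day-of-year of August 21, 2138: 233.
Day-of-year of September 12, 2141: 255.
2138 has 365 days, so 365 − 233 = 132 days remain in 2138.
Full years: 2139: 365; 2140: 366. Sum = 731.
Total: 132 + 731 + 255 = 1118 days.
1118 mod 7 = 5, so 5 days before Tuesday is Thursday.

Thursday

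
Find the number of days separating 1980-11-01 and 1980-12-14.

November 1980: 30 − 1 = 29 days remain.
December 1–14, 1980: 14 days.
Total: 29 + 14 = 43 days.

43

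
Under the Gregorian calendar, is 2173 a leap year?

2173 is not a leap year.

No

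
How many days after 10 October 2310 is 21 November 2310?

October 2310: 31 − 10 = 21 days remain.
November 1–21, 2310: 21 days.
Total: 21 + 21 = 42 days.

42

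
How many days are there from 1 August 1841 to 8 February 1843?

556

Day-of-year of August 1, 1841: 213.
Day-of-year of February 8, 1843: 39.
1841 has 365 days, so 365 − 213 = 152 days remain in 1841.
Full years: 1842: 365. Sum = 365.
Total: 152 + 365 + 39 = 556 days.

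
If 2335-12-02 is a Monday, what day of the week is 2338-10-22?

Day-of-year of December 2, 2335: 336.
Day-of-year of October 22, 2338: 295.
2335 has 365 days, so 365 − 336 = 29 days remain in 2335.
Full years: 2336: 366; 2337: 365. Sum = 731.
Total: 29 + 731 + 295 = 1055 days.
1055 mod 7 = 5, so 5 days after Monday is Saturday.

Saturday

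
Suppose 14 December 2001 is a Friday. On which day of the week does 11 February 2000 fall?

Friday

Count forward from the earlier date (February 11, 2000) to the later (December 14, 2001):
February 11, 2000 → February 11, 2001: 366 days (2000 is a leap year (divisible by 400)).
February 2001: 28 − 11 = 17 days remain (2001 is not a leap year, so February has 28 days).
Then 9 full months totalling 275 days.
December 1–14, 2001: 14 days.
Residual: 306 days.
Total: 672 days.
672 is a multiple of 7, so 11 February 2000 falls on the same weekday: Friday.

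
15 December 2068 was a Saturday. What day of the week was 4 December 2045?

Monday

Count forward from the earlier date (December 4, 2045) to the later (December 15, 2068):
From December 4, 2045 to December 4, 2068: 23 years, of which 6 contain a Feb 29 — 17×365 + 6×366 = 8401 days.
Within December 2068: 15 − 4 = 11 days.
Total: 8412 days.
8412 mod 7 = 5, so 5 days before Saturday is Monday.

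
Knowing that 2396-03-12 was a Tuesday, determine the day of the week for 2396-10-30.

March 2396: 31 − 12 = 19 days remain.
Then April (30), May (31), June (30), July (31), August (31), September (30): 30 + 31 + 30 + 31 + 31 + 30 = 183 days.
October 1–30, 2396: 30 days.
Total: 19 + 183 + 30 = 232 days.
232 mod 7 = 1, so 1 day after Tuesday is Wednesday.

Wednesday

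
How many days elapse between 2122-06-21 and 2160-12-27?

14069

From June 21, 2122 to June 21, 2160: 38 years, of which 10 contain a Feb 29 — 28×365 + 10×366 = 13880 days.
June 2160: 30 − 21 = 9 days remain.
Then July (31), August (31), September (30), October (31), November (30): 31 + 31 + 30 + 31 + 30 = 153 days.
December 1–27, 2160: 27 days.
Residual: 189 days.
Total: 14069 days.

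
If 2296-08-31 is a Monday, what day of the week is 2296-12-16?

August 2296: 31 − 31 = 0 days remain.
Then September (30), October (31), November (30): 30 + 31 + 30 = 91 days.
December 1–16, 2296: 16 days.
Total: 0 + 91 + 16 = 107 days.
107 mod 7 = 2, so 2 days after Monday is Wednesday.

Wednesday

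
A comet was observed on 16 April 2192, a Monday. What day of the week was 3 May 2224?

From April 16, 2192 to April 16, 2224: 32 years, of which 7 contain a Feb 29 — 25×365 + 7×366 = 11687 days.
(2200 is not a leap year (divisible by 100 but not 400).)
April 2224: 30 − 16 = 14 days remain.
May 1–3, 2224: 3 days.
Residual: 17 days.
Total: 11704 days.
11704 is a multiple of 7, so 3 May 2224 falls on the same weekday: Monday.

Monday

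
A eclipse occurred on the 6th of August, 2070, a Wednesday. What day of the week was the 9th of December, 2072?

Friday

Day-of-year of August 6, 2070: 218.
Day-of-year of December 9, 2072: 344.
2070 has 365 days, so 365 − 218 = 147 days remain in 2070.
Full years: 2071: 365. Sum = 365.
Total: 147 + 365 + 344 = 856 days.
856 mod 7 = 2, so 2 days after Wednesday is Friday.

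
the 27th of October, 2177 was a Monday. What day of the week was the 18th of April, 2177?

Count forward from the earlier date (April 18, 2177) to the later (October 27, 2177):
April 2177: 30 − 18 = 12 days remain.
Then May (31), June (30), July (31), August (31), September (30): 31 + 30 + 31 + 31 + 30 = 153 days.
October 1–27, 2177: 27 days.
Total: 12 + 153 + 27 = 192 days.
192 mod 7 = 3, so 3 days before Monday is Friday.

Friday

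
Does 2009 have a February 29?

No

2009 is not a leap year.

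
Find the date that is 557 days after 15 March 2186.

23 September 2187

Count 557 days after March 15, 2186:
Day-of-year of March 15, 2186: 74.
Day-of-year of September 23, 2187: 266.
2186 has 365 days, so 365 − 74 = 291 days remain in 2186.
Total: 291 + 266 = 557 days.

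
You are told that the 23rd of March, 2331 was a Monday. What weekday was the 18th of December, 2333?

Monday

March 23, 2331 → March 23, 2332: 366 days (2332 is a leap year).
March 23, 2332 → March 23, 2333: 365 days.
March 2333: 31 − 23 = 8 days remain.
Then April (30), May (31), June (30), July (31), August (31), September (30), October (31), November (30): 30 + 31 + 30 + 31 + 31 + 30 + 31 + 30 = 244 days.
December 1–18, 2333: 18 days.
Residual: 270 days.
Total: 1001 days.
1001 is a multiple of 7, so the 18th of December, 2333 falls on the same weekday: Monday.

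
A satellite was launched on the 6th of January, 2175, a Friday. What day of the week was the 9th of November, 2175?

Thursday

January 2175: 31 − 6 = 25 days remain.
Then 9 full months totalling 273 days.
November 1–9, 2175: 9 days.
Total: 25 + 273 + 9 = 307 days.
307 mod 7 = 6, so 6 days after Friday is Thursday.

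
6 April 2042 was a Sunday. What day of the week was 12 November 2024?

Tuesday

Count forward from the earlier date (November 12, 2024) to the later (April 6, 2042):
Day-of-year of November 12, 2024: 317.
Day-of-year of April 6, 2042: 96.
2024 has 366 days, so 366 − 317 = 49 days remain in 2024.
Full years 2025–2041: 13 common + 4 leap = 13×365 + 4×366 = 6209 days.
Total: 49 + 6209 + 96 = 6354 days.
6354 mod 7 = 5, so 5 days before Sunday is Tuesday.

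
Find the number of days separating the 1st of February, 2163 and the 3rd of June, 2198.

Day-of-year of February 1, 2163: 32.
Day-of-year of June 3, 2198: 154.
2163 has 365 days, so 365 − 32 = 333 days remain in 2163.
Full years 2164–2197: 25 common + 9 leap = 25×365 + 9×366 = 12419 days.
Total: 333 + 12419 + 154 = 12906 days.

12906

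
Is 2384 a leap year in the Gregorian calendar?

Yes

2384 is a leap year.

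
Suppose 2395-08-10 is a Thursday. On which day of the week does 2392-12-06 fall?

Count forward from the earlier date (December 6, 2392) to the later (August 10, 2395):
Day-of-year of December 6, 2392: 341.
Day-of-year of August 10, 2395: 222.
2392 has 366 days, so 366 − 341 = 25 days remain in 2392.
Full years: 2393: 365; 2394: 365. Sum = 730.
Total: 25 + 730 + 222 = 977 days.
977 mod 7 = 4, so 4 days before Thursday is Sunday.

Sunday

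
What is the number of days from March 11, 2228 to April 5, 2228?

March 2228: 31 − 11 = 20 days remain.
April 1–5, 2228: 5 days.
Total: 20 + 5 = 25 days.

25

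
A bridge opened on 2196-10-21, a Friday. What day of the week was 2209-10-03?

Day-of-year of October 21, 2196: 295.
Day-of-year of October 3, 2209: 276.
2196 has 366 days, so 366 − 295 = 71 days remain in 2196.
Full years 2197–2208: 10 common + 2 leap = 10×365 + 2×366 = 4382 days.
Total: 71 + 4382 + 276 = 4729 days.
4729 mod 7 = 4, so 4 days after Friday is Tuesday.

Tuesday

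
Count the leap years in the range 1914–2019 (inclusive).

Years divisible by 4: 1916, 1920, …, 2016 — 26 in all.
2000 is divisible by 400, so still leap.
No century exceptions apply. Count: 26.

26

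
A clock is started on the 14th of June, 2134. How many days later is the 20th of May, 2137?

1071

June 14, 2134 → June 14, 2135: 365 days.
June 14, 2135 → June 14, 2136: 366 days (2136 is a leap year).
June 2136: 30 − 14 = 16 days remain.
Then 10 full months totalling 304 days.
May 1–20, 2137: 20 days.
Residual: 340 days.
Total: 1071 days.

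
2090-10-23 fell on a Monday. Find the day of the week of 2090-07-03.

Count forward from the earlier date (July 3, 2090) to the later (October 23, 2090):
July 2090: 31 − 3 = 28 days remain.
Then August (31), September (30): 31 + 30 = 61 days.
October 1–23, 2090: 23 days.
Total: 28 + 61 + 23 = 112 days.
112 is a multiple of 7, so 2090-07-03 falls on the same weekday: Monday.

Monday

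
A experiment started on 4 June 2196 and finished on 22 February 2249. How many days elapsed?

19255

Day-of-year of June 4, 2196: 156.
Day-of-year of February 22, 2249: 53.
2196 has 366 days, so 366 − 156 = 210 days remain in 2196.
Full years 2197–2248: 40 common + 12 leap = 40×365 + 12×366 = 18992 days.
Total: 210 + 18992 + 53 = 19255 days.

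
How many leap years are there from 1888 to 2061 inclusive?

Years divisible by 4: 1888, 1892, …, 2060 — 44 in all.
Of these, 1900 is divisible by 100 but not 400, so not leap.
2000 is divisible by 400, so still leap.
Leap years: 44 − 1 = 43.

43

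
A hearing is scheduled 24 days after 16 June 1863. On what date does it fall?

10 July 1863

Count 24 days after June 16, 1863:
June 1863: 30 − 16 = 14 days remain.
July 1–10, 1863: 10 days.
Total: 14 + 10 = 24 days.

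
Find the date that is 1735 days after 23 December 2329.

23 September 2334

Count 1735 days after December 23, 2329:
December 23, 2329 → December 23, 2330: 365 days.
December 23, 2330 → December 23, 2331: 365 days.
December 23, 2331 → December 23, 2332: 366 days (2332 is a leap year).
December 23, 2332 → December 23, 2333: 365 days.
December 2333: 31 − 23 = 8 days remain.
Then January (31), February 2334 (28), March (31), April (30), May (31), June (30), July (31), August (31): 31 + 28 + 31 + 30 + 31 + 30 + 31 + 31 = 243 days.
September 1–23, 2334: 23 days.
Residual: 274 days.
Total: 1735 days.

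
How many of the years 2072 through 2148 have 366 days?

Years divisible by 4: 2072, 2076, …, 2148 — 20 in all.
Of these, 2100 is divisible by 100 but not 400, so not leap.
Leap years: 20 − 1 = 19.

19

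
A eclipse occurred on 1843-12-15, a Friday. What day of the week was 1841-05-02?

Sunday

Count forward from the earlier date (May 2, 1841) to the later (December 15, 1843):
Day-of-year of May 2, 1841: 122.
Day-of-year of December 15, 1843: 349.
1841 has 365 days, so 365 − 122 = 243 days remain in 1841.
Full years: 1842: 365. Sum = 365.
Total: 243 + 365 + 349 = 957 days.
957 mod 7 = 5, so 5 days before Friday is Sunday.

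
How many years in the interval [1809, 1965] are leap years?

38

Years divisible by 4: 1812, 1816, …, 1964 — 39 in all.
Of these, 1900 is divisible by 100 but not 400, so not leap.
Leap years: 39 − 1 = 38.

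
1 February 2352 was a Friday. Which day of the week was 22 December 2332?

Count forward from the earlier date (December 22, 2332) to the later (February 1, 2352):
Day-of-year of December 22, 2332: 357.
Day-of-year of February 1, 2352: 32.
2332 has 366 days, so 366 − 357 = 9 days remain in 2332.
Full years 2333–2351: 15 common + 4 leap = 15×365 + 4×366 = 6939 days.
Total: 9 + 6939 + 32 = 6980 days.
6980 mod 7 = 1, so 1 day before Friday is Thursday.

Thursday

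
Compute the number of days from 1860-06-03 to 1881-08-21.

7749

Day-of-year of June 3, 1860: 155.
Day-of-year of August 21, 1881: 233.
1860 has 366 days, so 366 − 155 = 211 days remain in 1860.
Full years 1861–1880: 15 common + 5 leap = 15×365 + 5×366 = 7305 days.
Total: 211 + 7305 + 233 = 7749 days.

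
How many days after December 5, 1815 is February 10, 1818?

798

December 5, 1815 → December 5, 1816: 366 days (1816 is a leap year).
December 5, 1816 → December 5, 1817: 365 days.
December 1817: 31 − 5 = 26 days remain.
Then January (31): 31 days.
February 1–10, 1818: 10 days (1818 is not a leap year).
Residual: 67 days.
Total: 798 days.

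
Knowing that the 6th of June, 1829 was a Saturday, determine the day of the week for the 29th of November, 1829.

June 1829: 30 − 6 = 24 days remain.
Then July (31), August (31), September (30), October (31): 31 + 31 + 30 + 31 = 123 days.
November 1–29, 1829: 29 days.
Total: 24 + 123 + 29 = 176 days.
176 mod 7 = 1, so 1 day after Saturday is Sunday.

Sunday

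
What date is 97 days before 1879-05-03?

1879-01-26

Count 97 days before May 3, 1879:
January 1879: 31 − 26 = 5 days remain.
Then February 1879 (28), March (31), April (30): 28 + 31 + 30 = 89 days.
May 1–3, 1879: 3 days.
Total: 5 + 89 + 3 = 97 days.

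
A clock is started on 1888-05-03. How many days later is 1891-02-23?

1026

Day-of-year of May 3, 1888: 124.
Day-of-year of February 23, 1891: 54.
1888 has 366 days, so 366 − 124 = 242 days remain in 1888.
Full years: 1889: 365; 1890: 365. Sum = 730.
Total: 242 + 730 + 54 = 1026 days.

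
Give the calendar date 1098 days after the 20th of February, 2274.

the 22nd of February, 2277

Count 1098 days after February 20, 2274:
Day-of-year of February 20, 2274: 51.
Day-of-year of February 22, 2277: 53.
2274 has 365 days, so 365 − 51 = 314 days remain in 2274.
Full years: 2275: 365; 2276: 366. Sum = 731.
Total: 314 + 731 + 53 = 1098 days.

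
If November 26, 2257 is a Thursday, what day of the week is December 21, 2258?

Tuesday

November 2257: 30 − 26 = 4 days remain.
Then 12 full months totalling 365 days.
December 1–21, 2258: 21 days.
Total: 4 + 365 + 21 = 390 days.
390 mod 7 = 5, so 5 days after Thursday is Tuesday.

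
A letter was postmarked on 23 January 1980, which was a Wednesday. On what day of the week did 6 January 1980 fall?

Sunday

Count forward from the earlier date (January 6, 1980) to the later (January 23, 1980):
Within January 1980: 23 − 6 = 17 days.
17 mod 7 = 3, so 3 days before Wednesday is Sunday.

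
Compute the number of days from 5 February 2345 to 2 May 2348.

February 5, 2345 → February 5, 2346: 365 days.
February 5, 2346 → February 5, 2347: 365 days.
February 5, 2347 → February 5, 2348: 365 days.
February 2348: 29 − 5 = 24 days remain (2348 is a leap year, so February has 29 days).
Then March (31), April (30): 31 + 30 = 61 days.
May 1–2, 2348: 2 days.
Residual: 87 days.
Total: 1182 days.

1182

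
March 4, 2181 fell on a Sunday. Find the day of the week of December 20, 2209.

Wednesday

Day-of-year of March 4, 2181: 63.
Day-of-year of December 20, 2209: 354.
2181 has 365 days, so 365 − 63 = 302 days remain in 2181.
Full years 2182–2208: 21 common + 6 leap = 21×365 + 6×366 = 9861 days.
Total: 302 + 9861 + 354 = 10517 days.
10517 mod 7 = 3, so 3 days after Sunday is Wednesday.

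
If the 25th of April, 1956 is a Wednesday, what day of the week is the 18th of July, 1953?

Count forward from the earlier date (July 18, 1953) to the later (April 25, 1956):
July 18, 1953 → July 18, 1954: 365 days.
July 18, 1954 → July 18, 1955: 365 days.
July 1955: 31 − 18 = 13 days remain.
Then August (31), September (30), October (31), November (30), December (31), January (31), February 1956 (29), March (31): 31 + 30 + 31 + 30 + 31 + 31 + 29 + 31 = 244 days.
April 1–25, 1956: 25 days.
Residual: 282 days.
Total: 1012 days.
1012 mod 7 = 4, so 4 days before Wednesday is Saturday.

Saturday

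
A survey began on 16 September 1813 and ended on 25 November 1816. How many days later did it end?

September 16, 1813 → September 16, 1814: 365 days.
September 16, 1814 → September 16, 1815: 365 days.
September 16, 1815 → September 16, 1816: 366 days (1816 is a leap year).
September 1816: 30 − 16 = 14 days remain.
Then October (31): 31 days.
November 1–25, 1816: 25 days.
Residual: 70 days.
Total: 1166 days.

1166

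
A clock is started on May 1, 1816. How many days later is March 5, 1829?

Day-of-year of May 1, 1816: 122.
Day-of-year of March 5, 1829: 64.
1816 has 366 days, so 366 − 122 = 244 days remain in 1816.
Full years 1817–1828: 9 common + 3 leap = 9×365 + 3×366 = 4383 days.
Total: 244 + 4383 + 64 = 4691 days.

4691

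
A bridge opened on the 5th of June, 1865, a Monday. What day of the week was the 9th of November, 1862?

Sunday

Count forward from the earlier date (November 9, 1862) to the later (June 5, 1865):
Day-of-year of November 9, 1862: 313.
Day-of-year of June 5, 1865: 156.
1862 has 365 days, so 365 − 313 = 52 days remain in 1862.
Full years: 1863: 365; 1864: 366. Sum = 731.
Total: 52 + 731 + 156 = 939 days.
939 mod 7 = 1, so 1 day before Monday is Sunday.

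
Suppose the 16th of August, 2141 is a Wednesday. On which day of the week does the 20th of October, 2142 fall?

Saturday

August 16, 2141 → August 16, 2142: 365 days.
August 2142: 31 − 16 = 15 days remain.
Then September (30): 30 days.
October 1–20, 2142: 20 days.
Residual: 65 days.
Total: 430 days.
430 mod 7 = 3, so 3 days after Wednesday is Saturday.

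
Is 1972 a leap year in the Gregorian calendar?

1972 is a leap year.

Yes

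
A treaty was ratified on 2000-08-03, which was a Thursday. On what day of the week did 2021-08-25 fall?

Wednesday

Day-of-year of August 3, 2000: 216.
Day-of-year of August 25, 2021: 237.
2000 has 366 days, so 366 − 216 = 150 days remain in 2000.
Full years 2001–2020: 15 common + 5 leap = 15×365 + 5×366 = 7305 days.
Total: 150 + 7305 + 237 = 7692 days.
7692 mod 7 = 6, so 6 days after Thursday is Wednesday.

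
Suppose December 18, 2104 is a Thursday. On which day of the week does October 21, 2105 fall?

Day-of-year of December 18, 2104: 353.
Day-of-year of October 21, 2105: 294.
2104 has 366 days, so 366 − 353 = 13 days remain in 2104.
Total: 13 + 294 = 307 days.
307 mod 7 = 6, so 6 days after Thursday is Wednesday.

Wednesday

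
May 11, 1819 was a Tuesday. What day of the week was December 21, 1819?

May 1819: 31 − 11 = 20 days remain.
Then June (30), July (31), August (31), September (30), October (31), November (30): 30 + 31 + 31 + 30 + 31 + 30 = 183 days.
December 1–21, 1819: 21 days.
Total: 20 + 183 + 21 = 224 days.
224 is a multiple of 7, so December 21, 1819 falls on the same weekday: Tuesday.

Tuesday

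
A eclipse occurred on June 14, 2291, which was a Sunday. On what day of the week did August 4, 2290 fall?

Count forward from the earlier date (August 4, 2290) to the later (June 14, 2291):
August 2290: 31 − 4 = 27 days remain.
Then 9 full months totalling 273 days.
June 1–14, 2291: 14 days.
Residual: 314 days.
Total: 314 days.
314 mod 7 = 6, so 6 days before Sunday is Monday.

Monday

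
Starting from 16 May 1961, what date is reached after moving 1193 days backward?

8 February 1958

Count 1193 days before May 16, 1961:
Day-of-year of February 8, 1958: 39.
Day-of-year of May 16, 1961: 136.
1958 has 365 days, so 365 − 39 = 326 days remain in 1958.
Full years: 1959: 365; 1960: 366. Sum = 731.
Total: 326 + 731 + 136 = 1193 days.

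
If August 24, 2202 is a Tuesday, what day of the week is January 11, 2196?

Count forward from the earlier date (January 11, 2196) to the later (August 24, 2202):
Day-of-year of January 11, 2196: 11.
Day-of-year of August 24, 2202: 236.
2196 has 366 days, so 366 − 11 = 355 days remain in 2196.
Full years: 2197: 365; 2198: 365; 2199: 365; 2200: 365; 2201: 365. Sum = 1825.
Total: 355 + 1825 + 236 = 2416 days.
2416 mod 7 = 1, so 1 day before Tuesday is Monday.

Monday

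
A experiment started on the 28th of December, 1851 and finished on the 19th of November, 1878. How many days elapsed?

From December 28, 1851 to December 28, 1877: 26 years, of which 7 contain a Feb 29 — 19×365 + 7×366 = 9497 days.
December 1877: 31 − 28 = 3 days remain.
Then 10 full months totalling 304 days.
November 1–19, 1878: 19 days.
Residual: 326 days.
Total: 9823 days.

9823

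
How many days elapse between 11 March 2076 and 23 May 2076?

March 2076: 31 − 11 = 20 days remain.
Then April (30): 30 days.
May 1–23, 2076: 23 days.
Total: 20 + 30 + 23 = 73 days.

73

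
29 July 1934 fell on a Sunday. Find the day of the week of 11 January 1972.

Tuesday

From July 29, 1934 to July 29, 1971: 37 years, of which 9 contain a Feb 29 — 28×365 + 9×366 = 13514 days.
July 1971: 31 − 29 = 2 days remain.
Then August (31), September (30), October (31), November (30), December (31): 31 + 30 + 31 + 30 + 31 = 153 days.
January 1–11, 1972: 11 days.
Residual: 166 days.
Total: 13680 days.
13680 mod 7 = 2, so 2 days after Sunday is Tuesday.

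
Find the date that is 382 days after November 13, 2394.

November 30, 2395

Count 382 days after November 13, 2394:
November 13, 2394 → November 13, 2395: 365 days.
Within November 2395: 30 − 13 = 17 days.
Total: 382 days.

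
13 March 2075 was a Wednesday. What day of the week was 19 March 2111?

From March 13, 2075 to March 13, 2111: 36 years, of which 8 contain a Feb 29 — 28×365 + 8×366 = 13148 days.
(2100 is not a leap year (divisible by 100 but not 400).)
Within March 2111: 19 − 13 = 6 days.
Total: 13154 days.
13154 mod 7 = 1, so 1 day after Wednesday is Thursday.

Thursday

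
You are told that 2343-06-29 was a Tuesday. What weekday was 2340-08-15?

Count forward from the earlier date (August 15, 2340) to the later (June 29, 2343):
Day-of-year of August 15, 2340: 228.
Day-of-year of June 29, 2343: 180.
2340 has 366 days, so 366 − 228 = 138 days remain in 2340.
Full years: 2341: 365; 2342: 365. Sum = 730.
Total: 138 + 730 + 180 = 1048 days.
1048 mod 7 = 5, so 5 days before Tuesday is Thursday.

Thursday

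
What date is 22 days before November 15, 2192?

October 24, 2192

Count 22 days before November 15, 2192:
October 2192: 31 − 24 = 7 days remain.
November 1–15, 2192: 15 days.
Total: 7 + 15 = 22 days.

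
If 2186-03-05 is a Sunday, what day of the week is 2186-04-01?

Saturday

March 2186: 31 − 5 = 26 days remain.
April 1, 2186: 1 day.
Total: 26 + 1 = 27 days.
27 mod 7 = 6, so 6 days after Sunday is Saturday.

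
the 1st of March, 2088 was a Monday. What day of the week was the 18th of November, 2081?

Count forward from the earlier date (November 18, 2081) to the later (March 1, 2088):
Day-of-year of November 18, 2081: 322.
Day-of-year of March 1, 2088: 61.
2081 has 365 days, so 365 − 322 = 43 days remain in 2081.
Full years: 2082: 365; 2083: 365; 2084: 366; 2085: 365; 2086: 365; 2087: 365. Sum = 2191.
Total: 43 + 2191 + 61 = 2295 days.
2295 mod 7 = 6, so 6 days before Monday is Tuesday.

Tuesday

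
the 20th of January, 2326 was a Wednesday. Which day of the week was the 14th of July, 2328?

January 20, 2326 → January 20, 2327: 365 days.
January 20, 2327 → January 20, 2328: 365 days.
January 2328: 31 − 20 = 11 days remain.
Then February 2328 (29), March (31), April (30), May (31), June (30): 29 + 31 + 30 + 31 + 30 = 151 days.
July 1–14, 2328: 14 days.
Residual: 176 days.
Total: 906 days.
906 mod 7 = 3, so 3 days after Wednesday is Saturday.

Saturday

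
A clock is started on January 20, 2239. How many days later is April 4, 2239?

74

January 2239: 31 − 20 = 11 days remain.
Then February 2239 (28), March (31): 28 + 31 = 59 days.
April 1–4, 2239: 4 days.
Total: 11 + 59 + 4 = 74 days.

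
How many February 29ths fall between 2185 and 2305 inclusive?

Years divisible by 4: 2188, 2192, …, 2304 — 30 in all.
Of these, 2200, 2300 are divisible by 100 but not 400, so not leap.
Leap years: 30 − 2 = 28.

28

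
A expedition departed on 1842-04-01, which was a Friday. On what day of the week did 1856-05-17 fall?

Saturday

Day-of-year of April 1, 1842: 91.
Day-of-year of May 17, 1856: 138.
1842 has 365 days, so 365 − 91 = 274 days remain in 1842.
Full years 1843–1855: 10 common + 3 leap = 10×365 + 3×366 = 4748 days.
Total: 274 + 4748 + 138 = 5160 days.
5160 mod 7 = 1, so 1 day after Friday is Saturday.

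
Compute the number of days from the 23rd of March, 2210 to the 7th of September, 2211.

533

March 2210: 31 − 23 = 8 days remain.
Then 17 full months totalling 518 days.
September 1–7, 2211: 7 days.
Total: 8 + 518 + 7 = 533 days.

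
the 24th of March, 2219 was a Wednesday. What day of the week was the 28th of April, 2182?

Sunday

Count forward from the earlier date (April 28, 2182) to the later (March 24, 2219):
Day-of-year of April 28, 2182: 118.
Day-of-year of March 24, 2219: 83.
2182 has 365 days, so 365 − 118 = 247 days remain in 2182.
Full years 2183–2218: 28 common + 8 leap = 28×365 + 8×366 = 13148 days.
Total: 247 + 13148 + 83 = 13478 days.
13478 mod 7 = 3, so 3 days before Wednesday is Sunday.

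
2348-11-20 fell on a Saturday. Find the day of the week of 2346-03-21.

Thursday

Count forward from the earlier date (March 21, 2346) to the later (November 20, 2348):
March 21, 2346 → March 21, 2347: 365 days.
March 21, 2347 → March 21, 2348: 366 days (2348 is a leap year).
March 2348: 31 − 21 = 10 days remain.
Then April (30), May (31), June (30), July (31), August (31), September (30), October (31): 30 + 31 + 30 + 31 + 31 + 30 + 31 = 214 days.
November 1–20, 2348: 20 days.
Residual: 244 days.
Total: 975 days.
975 mod 7 = 2, so 2 days before Saturday is Thursday.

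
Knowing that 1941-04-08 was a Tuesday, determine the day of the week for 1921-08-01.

Monday

Count forward from the earlier date (August 1, 1921) to the later (April 8, 1941):
From August 1, 1921 to August 1, 1940: 19 years, of which 5 contain a Feb 29 — 14×365 + 5×366 = 6940 days.
August 1940: 31 − 1 = 30 days remain.
Then September (30), October (31), November (30), December (31), January (31), February 1941 (28), March (31): 30 + 31 + 30 + 31 + 31 + 28 + 31 = 212 days.
April 1–8, 1941: 8 days.
Residual: 250 days.
Total: 7190 days.
7190 mod 7 = 1, so 1 day before Tuesday is Monday.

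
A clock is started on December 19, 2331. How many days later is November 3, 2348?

6164

From December 19, 2331 to December 19, 2347: 16 years, of which 4 contain a Feb 29 — 12×365 + 4×366 = 5844 days.
December 2347: 31 − 19 = 12 days remain.
Then 10 full months totalling 305 days.
November 1–3, 2348: 3 days.
Residual: 320 days.
Total: 6164 days.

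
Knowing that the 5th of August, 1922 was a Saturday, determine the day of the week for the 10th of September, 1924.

Wednesday

August 5, 1922 → August 5, 1923: 365 days.
August 5, 1923 → August 5, 1924: 366 days (1924 is a leap year).
August 1924: 31 − 5 = 26 days remain.
September 1–10, 1924: 10 days.
Residual: 36 days.
Total: 767 days.
767 mod 7 = 4, so 4 days after Saturday is Wednesday.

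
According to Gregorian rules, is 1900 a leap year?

No

1900 is not a leap year (divisible by 100 but not 400).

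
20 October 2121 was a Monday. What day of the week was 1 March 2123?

Day-of-year of October 20, 2121: 293.
Day-of-year of March 1, 2123: 60.
2121 has 365 days, so 365 − 293 = 72 days remain in 2121.
Full years: 2122: 365. Sum = 365.
Total: 72 + 365 + 60 = 497 days.
497 is a multiple of 7, so 1 March 2123 falls on the same weekday: Monday.

Monday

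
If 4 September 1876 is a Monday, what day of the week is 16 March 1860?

Friday

Count forward from the earlier date (March 16, 1860) to the later (September 4, 1876):
From March 16, 1860 to March 16, 1876: 16 years, of which 4 contain a Feb 29 — 12×365 + 4×366 = 5844 days.
March 1876: 31 − 16 = 15 days remain.
Then April (30), May (31), June (30), July (31), August (31): 30 + 31 + 30 + 31 + 31 = 153 days.
September 1–4, 1876: 4 days.
Residual: 172 days.
Total: 6016 days.
6016 mod 7 = 3, so 3 days before Monday is Friday.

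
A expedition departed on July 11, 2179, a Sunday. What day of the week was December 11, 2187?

From July 11, 2179 to July 11, 2187: 8 years, of which 2 contain a Feb 29 — 6×365 + 2×366 = 2922 days.
July 2187: 31 − 11 = 20 days remain.
Then August (31), September (30), October (31), November (30): 31 + 30 + 31 + 30 = 122 days.
December 1–11, 2187: 11 days.
Residual: 153 days.
Total: 3075 days.
3075 mod 7 = 2, so 2 days after Sunday is Tuesday.

Tuesday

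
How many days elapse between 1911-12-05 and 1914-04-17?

864

December 5, 1911 → December 5, 1912: 366 days (1912 is a leap year).
December 5, 1912 → December 5, 1913: 365 days.
December 1913: 31 − 5 = 26 days remain.
Then January (31), February 1914 (28), March (31): 31 + 28 + 31 = 90 days.
April 1–17, 1914: 17 days.
Residual: 133 days.
Total: 864 days.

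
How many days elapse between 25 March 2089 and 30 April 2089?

March 2089: 31 − 25 = 6 days remain.
April 1–30, 2089: 30 days.
Total: 6 + 30 = 36 days.

36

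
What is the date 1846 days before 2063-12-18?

2058-11-28

Count 1846 days before December 18, 2063:
November 28, 2058 → November 28, 2059: 365 days.
November 28, 2059 → November 28, 2060: 366 days (2060 is a leap year).
November 28, 2060 → November 28, 2061: 365 days.
November 28, 2061 → November 28, 2062: 365 days.
November 28, 2062 → November 28, 2063: 365 days.
November 2063: 30 − 28 = 2 days remain.
December 1–18, 2063: 18 days.
Residual: 20 days.
Total: 1846 days.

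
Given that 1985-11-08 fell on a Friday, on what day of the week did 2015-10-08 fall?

Day-of-year of November 8, 1985: 312.
Day-of-year of October 8, 2015: 281.
1985 has 365 days, so 365 − 312 = 53 days remain in 1985.
Full years 1986–2014: 22 common + 7 leap = 22×365 + 7×366 = 10592 days.
Total: 53 + 10592 + 281 = 10926 days.
10926 mod 7 = 6, so 6 days after Friday is Thursday.

Thursday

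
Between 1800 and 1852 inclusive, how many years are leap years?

Years divisible by 4: 1800, 1804, …, 1852 — 14 in all.
Of these, 1800 is divisible by 100 but not 400, so not leap.
Leap years: 14 − 1 = 13.

13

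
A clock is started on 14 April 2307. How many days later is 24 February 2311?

1412

Day-of-year of April 14, 2307: 104.
Day-of-year of February 24, 2311: 55.
2307 has 365 days, so 365 − 104 = 261 days remain in 2307.
Full years: 2308: 366; 2309: 365; 2310: 365. Sum = 1096.
Total: 261 + 1096 + 55 = 1412 days.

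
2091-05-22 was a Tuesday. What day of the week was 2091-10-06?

Saturday

May 2091: 31 − 22 = 9 days remain.
Then June (30), July (31), August (31), September (30): 30 + 31 + 31 + 30 = 122 days.
October 1–6, 2091: 6 days.
Total: 9 + 122 + 6 = 137 days.
137 mod 7 = 4, so 4 days after Tuesday is Saturday.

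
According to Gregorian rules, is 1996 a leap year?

1996 is a leap year.

Yes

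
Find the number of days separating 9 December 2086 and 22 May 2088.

December 9, 2086 → December 9, 2087: 365 days.
December 2087: 31 − 9 = 22 days remain.
Then January (31), February 2088 (29), March (31), April (30): 31 + 29 + 31 + 30 = 121 days.
May 1–22, 2088: 22 days.
Residual: 165 days.
Total: 530 days.

530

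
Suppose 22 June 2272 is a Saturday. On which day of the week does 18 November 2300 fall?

Day-of-year of June 22, 2272: 174.
Day-of-year of November 18, 2300: 322.
2272 has 366 days, so 366 − 174 = 192 days remain in 2272.
Full years 2273–2299: 21 common + 6 leap = 21×365 + 6×366 = 9861 days.
Total: 192 + 9861 + 322 = 10375 days.
10375 mod 7 = 1, so 1 day after Saturday is Sunday.

Sunday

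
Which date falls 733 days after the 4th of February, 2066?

the 7th of February, 2068

Count 733 days after February 4, 2066:
February 4, 2066 → February 4, 2067: 365 days.
February 4, 2067 → February 4, 2068: 365 days.
Within February 2068: 7 − 4 = 3 days.
Total: 733 days.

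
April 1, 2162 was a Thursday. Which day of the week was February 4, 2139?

Count forward from the earlier date (February 4, 2139) to the later (April 1, 2162):
Day-of-year of February 4, 2139: 35.
Day-of-year of April 1, 2162: 91.
2139 has 365 days, so 365 − 35 = 330 days remain in 2139.
Full years 2140–2161: 16 common + 6 leap = 16×365 + 6×366 = 8036 days.
Total: 330 + 8036 + 91 = 8457 days.
8457 mod 7 = 1, so 1 day before Thursday is Wednesday.

Wednesday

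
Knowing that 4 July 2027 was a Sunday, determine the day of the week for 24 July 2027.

Within July 2027: 24 − 4 = 20 days.
20 mod 7 = 6, so 6 days after Sunday is Saturday.

Saturday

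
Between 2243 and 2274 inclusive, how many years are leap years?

8

Years divisible by 4 in [2243, 2274]: 2244, 2248, 2252, 2256, 2260, 2264, 2268, 2272.
No century exceptions apply. Count: 8.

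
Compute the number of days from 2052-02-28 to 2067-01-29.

5449

Day-of-year of February 28, 2052: 59.
Day-of-year of January 29, 2067: 29.
2052 has 366 days, so 366 − 59 = 307 days remain in 2052.
Full years 2053–2066: 11 common + 3 leap = 11×365 + 3×366 = 5113 days.
Total: 307 + 5113 + 29 = 5449 days.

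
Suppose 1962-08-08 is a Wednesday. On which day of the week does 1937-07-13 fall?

Tuesday

Count forward from the earlier date (July 13, 1937) to the later (August 8, 1962):
From July 13, 1937 to July 13, 1962: 25 years, of which 6 contain a Feb 29 — 19×365 + 6×366 = 9131 days.
July 1962: 31 − 13 = 18 days remain.
August 1–8, 1962: 8 days.
Residual: 26 days.
Total: 9157 days.
9157 mod 7 = 1, so 1 day before Wednesday is Tuesday.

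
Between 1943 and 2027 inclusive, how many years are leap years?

Years divisible by 4: 1944, 1948, …, 2024 — 21 in all.
2000 is divisible by 400, so still leap.
No century exceptions apply. Count: 21.

21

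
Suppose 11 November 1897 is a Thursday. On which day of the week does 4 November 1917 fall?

Day-of-year of November 11, 1897: 315.
Day-of-year of November 4, 1917: 308.
1897 has 365 days, so 365 − 315 = 50 days remain in 1897.
Full years 1898–1916: 15 common + 4 leap = 15×365 + 4×366 = 6939 days.
Total: 50 + 6939 + 308 = 7297 days.
7297 mod 7 = 3, so 3 days after Thursday is Sunday.

Sunday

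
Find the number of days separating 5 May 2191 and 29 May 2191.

24

Within May 2191: 29 − 5 = 24 days.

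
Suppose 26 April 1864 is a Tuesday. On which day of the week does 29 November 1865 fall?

Day-of-year of April 26, 1864: 117.
Day-of-year of November 29, 1865: 333.
1864 has 366 days, so 366 − 117 = 249 days remain in 1864.
Total: 249 + 333 = 582 days.
582 mod 7 = 1, so 1 day after Tuesday is Wednesday.

Wednesday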